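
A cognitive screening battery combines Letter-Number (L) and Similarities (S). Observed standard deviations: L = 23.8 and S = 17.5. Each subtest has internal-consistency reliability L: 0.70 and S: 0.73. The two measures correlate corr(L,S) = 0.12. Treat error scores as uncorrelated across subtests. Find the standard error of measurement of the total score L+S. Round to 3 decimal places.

15.894

Var(total) = 872.69 + 99.96 = 972.65.
True-score variance = 620.071 + 99.96 = 720.031, so reliability = 0.7403.
Error variance = 972.65 − 720.031 = 252.62; SEM = √252.62 = 15.894.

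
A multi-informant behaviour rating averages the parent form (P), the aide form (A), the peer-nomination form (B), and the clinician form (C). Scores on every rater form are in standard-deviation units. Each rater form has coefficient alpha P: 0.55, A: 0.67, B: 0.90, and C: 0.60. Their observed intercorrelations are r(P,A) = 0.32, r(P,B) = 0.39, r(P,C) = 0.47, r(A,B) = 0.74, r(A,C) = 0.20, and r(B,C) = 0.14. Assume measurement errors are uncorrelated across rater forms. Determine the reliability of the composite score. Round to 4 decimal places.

0.8498

Var(P+A+B+C) = 4 + 2·[0.32 + 0.39 + 0.47 + 0.74 + 0.20 + 0.14] = 4 + 4.52 = 8.52.
Under uncorrelated errors the observed covariances equal the true-score covariances, so only the own-variance terms attenuate.
True-score variance = [0.55 + 0.67 + 0.90 + 0.60] + 4.52 = 2.72 + 4.52 = 7.24.
Reliability = 7.24 / 8.52 = 0.8498.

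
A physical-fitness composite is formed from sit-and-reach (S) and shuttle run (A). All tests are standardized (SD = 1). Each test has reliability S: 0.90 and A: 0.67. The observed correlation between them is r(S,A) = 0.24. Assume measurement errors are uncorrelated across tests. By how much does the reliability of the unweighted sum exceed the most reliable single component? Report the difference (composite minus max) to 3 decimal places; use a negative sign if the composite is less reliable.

Var(sum) = 2 + 0.48 = 2.48; true-score variance = 1.57 + 0.48 = 2.05; composite reliability = 0.8266.
Max component reliability = 0.9000.
Difference = 0.8266 − 0.9000 = -0.073.

-0.073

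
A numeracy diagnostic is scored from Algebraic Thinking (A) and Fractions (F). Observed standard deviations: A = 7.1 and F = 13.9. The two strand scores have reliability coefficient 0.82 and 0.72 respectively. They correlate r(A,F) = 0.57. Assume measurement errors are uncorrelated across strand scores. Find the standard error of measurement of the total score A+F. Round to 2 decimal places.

Var(total) = 243.62 + 112.507 = 356.127.
True-score variance = 180.447 + 112.507 = 292.954, so reliability = 0.8226.
Error variance = 356.127 − 292.954 = 63.1726; SEM = √63.1726 = 7.95.

7.95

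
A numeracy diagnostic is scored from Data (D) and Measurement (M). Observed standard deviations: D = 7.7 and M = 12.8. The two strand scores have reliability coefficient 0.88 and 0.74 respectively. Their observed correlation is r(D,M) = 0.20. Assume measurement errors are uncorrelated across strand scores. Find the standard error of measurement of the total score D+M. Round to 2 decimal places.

Var(total) = 223.13 + 39.424 = 262.554.
True-score variance = 173.417 + 39.424 = 212.841, so reliability = 0.8107.
Error variance = 262.554 − 212.841 = 49.7132; SEM = √49.7132 = 7.05.

7.05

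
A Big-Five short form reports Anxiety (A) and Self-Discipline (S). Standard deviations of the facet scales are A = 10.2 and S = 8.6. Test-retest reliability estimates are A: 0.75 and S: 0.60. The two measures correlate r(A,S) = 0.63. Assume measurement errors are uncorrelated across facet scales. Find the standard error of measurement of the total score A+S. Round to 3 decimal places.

Var(total) = 178 + 110.527 = 288.527.
True-score variance = 122.406 + 110.527 = 232.933, so reliability = 0.8073.
Error variance = 288.527 − 232.933 = 55.594; SEM = √55.594 = 7.456.

7.456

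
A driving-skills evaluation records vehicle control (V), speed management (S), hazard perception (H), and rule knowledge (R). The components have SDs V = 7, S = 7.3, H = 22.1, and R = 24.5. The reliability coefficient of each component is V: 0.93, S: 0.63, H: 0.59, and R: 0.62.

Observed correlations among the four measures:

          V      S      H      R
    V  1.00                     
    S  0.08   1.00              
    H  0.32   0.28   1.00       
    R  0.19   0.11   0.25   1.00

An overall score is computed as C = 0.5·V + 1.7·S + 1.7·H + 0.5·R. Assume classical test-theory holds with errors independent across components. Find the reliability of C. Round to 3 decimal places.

Var(C) = 0.5²·7² + 1.7²·7.3² + 1.7²·22.1² + 0.5²·24.5² + 2·[0.85·7·7.3·0.08 + 0.85·7·22.1·0.32 + 0.25·7·24.5·0.19 + 2.89·7.3·22.1·0.28 + 0.85·7.3·24.5·0.11 + 0.85·22.1·24.5·0.25] = 1727.83 + 632.057 = 2359.88.
With uncorrelated errors the cross-covariances are all true-score covariance, so they carry over unchanged; only the diagonal terms shrink to ρᵢσᵢ².
True-score variance = [0.5²·7²·0.93 + 1.7²·7.3²·0.63 + 1.7²·22.1²·0.59 + 0.5²·24.5²·0.62] + 632.057 = 1034.24 + 632.057 = 1666.3.
Reliability = 1666.3 / 2359.88 = 0.706.

0.706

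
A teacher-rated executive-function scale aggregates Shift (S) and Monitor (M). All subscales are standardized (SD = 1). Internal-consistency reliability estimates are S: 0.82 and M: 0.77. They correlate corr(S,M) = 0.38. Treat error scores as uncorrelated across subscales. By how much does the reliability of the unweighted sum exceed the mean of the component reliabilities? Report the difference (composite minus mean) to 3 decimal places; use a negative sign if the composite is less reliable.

0.056

Var(sum) = 2 + 0.76 = 2.76; true-score variance = 1.59 + 0.76 = 2.35; composite reliability = 0.8514.
Mean component reliability = 0.7950.
Difference = 0.8514 − 0.7950 = 0.056.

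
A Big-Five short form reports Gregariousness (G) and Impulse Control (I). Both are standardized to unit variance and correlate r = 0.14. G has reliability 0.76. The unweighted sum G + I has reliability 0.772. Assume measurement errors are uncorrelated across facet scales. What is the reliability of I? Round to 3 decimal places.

0.720

Var(G+I) = 2 + 2·0.14 = 2.280.
True-score variance = ρ_G + ρ_I + 2·0.14, so 0.772 = (0.76 + ρ_I + 0.28) / 2.280.
ρ_I = 0.772·2.280 − 0.76 − 0.28 = 0.720.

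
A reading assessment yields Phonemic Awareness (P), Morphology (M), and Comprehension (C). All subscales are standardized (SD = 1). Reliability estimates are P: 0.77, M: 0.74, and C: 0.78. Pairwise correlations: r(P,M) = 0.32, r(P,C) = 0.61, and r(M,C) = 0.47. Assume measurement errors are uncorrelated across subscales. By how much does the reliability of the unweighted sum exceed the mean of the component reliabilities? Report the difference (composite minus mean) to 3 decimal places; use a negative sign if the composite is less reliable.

Var(sum) = 3 + 2.8 = 5.8; true-score variance = 2.29 + 2.8 = 5.09; composite reliability = 0.8776.
Mean component reliability = 0.7633.
Difference = 0.8776 − 0.7633 = 0.114.

0.114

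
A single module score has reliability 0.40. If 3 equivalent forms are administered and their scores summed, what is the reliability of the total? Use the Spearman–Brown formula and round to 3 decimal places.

ρ_k = kρ / (1 + (k−1)ρ) = 3·0.40 / (1 + 2·0.40) = 1.200 / 1.800 = 0.667.

0.667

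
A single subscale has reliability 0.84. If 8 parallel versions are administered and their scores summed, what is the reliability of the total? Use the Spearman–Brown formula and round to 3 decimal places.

ρ_k = kρ / (1 + (k−1)ρ) = 8·0.84 / (1 + 7·0.84) = 6.720 / 6.880 = 0.977.

0.977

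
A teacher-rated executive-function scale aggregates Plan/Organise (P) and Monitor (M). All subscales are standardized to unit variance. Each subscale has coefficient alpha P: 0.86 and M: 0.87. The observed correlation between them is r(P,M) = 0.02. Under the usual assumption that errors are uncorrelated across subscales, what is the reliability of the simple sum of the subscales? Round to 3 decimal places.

Var(P+M) = 2 + 2·[0.02] = 2 + 0.04 = 2.04.
Under uncorrelated errors the observed covariances equal the true-score covariances, so only the own-variance terms attenuate.
True-score variance = [0.86 + 0.87] + 0.04 = 1.73 + 0.04 = 1.77.
Reliability = 1.77 / 2.04 = 0.868.

0.868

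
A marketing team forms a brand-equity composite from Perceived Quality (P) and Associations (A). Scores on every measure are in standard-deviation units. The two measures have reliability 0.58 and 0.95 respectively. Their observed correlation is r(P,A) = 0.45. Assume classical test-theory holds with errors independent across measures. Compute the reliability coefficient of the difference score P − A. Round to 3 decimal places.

Var(P−A) = 1 + 1 − 2·0.45 = 2 − 0.9 = 1.1.
Because errors are independent across components, Cov(Tᵢ,Tⱼ) = Cov(Xᵢ,Xⱼ); the off-diagonal part of the true-score variance is the same as above.
True-score variance = [0.58 + 0.95] − 0.9 = 1.53 − 0.9 = 0.63.
Reliability = 0.63 / 1.1 = 0.573.

0.573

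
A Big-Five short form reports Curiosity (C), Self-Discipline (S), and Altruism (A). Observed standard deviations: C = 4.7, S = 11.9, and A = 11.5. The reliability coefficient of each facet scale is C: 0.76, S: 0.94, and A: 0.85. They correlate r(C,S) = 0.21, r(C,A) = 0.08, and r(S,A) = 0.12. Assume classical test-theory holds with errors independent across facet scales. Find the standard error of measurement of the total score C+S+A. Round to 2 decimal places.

5.80

Var(total) = 295.95 + 64.9826 = 360.933.
True-score variance = 262.314 + 64.9826 = 327.297, so reliability = 0.9068.
Error variance = 360.933 − 327.297 = 33.6357; SEM = √33.6357 = 5.80.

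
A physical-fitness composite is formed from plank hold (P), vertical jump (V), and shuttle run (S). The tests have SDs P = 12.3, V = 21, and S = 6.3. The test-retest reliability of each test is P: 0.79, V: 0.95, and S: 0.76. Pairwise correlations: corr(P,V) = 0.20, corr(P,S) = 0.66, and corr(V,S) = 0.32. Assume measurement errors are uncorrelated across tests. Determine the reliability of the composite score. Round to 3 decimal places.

Var(P+V+S) = 12.3² + 21² + 6.3² + 2·[12.3·21·0.20 + 12.3·6.3·0.66 + 21·6.3·0.32] = 631.98 + 290.279 = 922.259.
With uncorrelated errors the cross-covariances are all true-score covariance, so they carry over unchanged; only the diagonal terms shrink to ρᵢσᵢ².
True-score variance = [12.3²·0.79 + 21²·0.95 + 6.3²·0.76] + 290.279 = 568.634 + 290.279 = 858.912.
Reliability = 858.912 / 922.259 = 0.931.

0.931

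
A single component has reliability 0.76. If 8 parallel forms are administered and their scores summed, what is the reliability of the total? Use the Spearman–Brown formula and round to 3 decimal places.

ρ_k = kρ / (1 + (k−1)ρ) = 8·0.76 / (1 + 7·0.76) = 6.080 / 6.320 = 0.962.

0.962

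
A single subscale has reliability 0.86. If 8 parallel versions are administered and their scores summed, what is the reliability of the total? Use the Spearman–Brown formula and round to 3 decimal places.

0.980

ρ_k = kρ / (1 + (k−1)ρ) = 8·0.86 / (1 + 7·0.86) = 6.880 / 7.020 = 0.980.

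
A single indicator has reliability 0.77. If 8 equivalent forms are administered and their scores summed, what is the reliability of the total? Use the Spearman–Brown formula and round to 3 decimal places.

ρ_k = kρ / (1 + (k−1)ρ) = 8·0.77 / (1 + 7·0.77) = 6.160 / 6.390 = 0.964.

0.964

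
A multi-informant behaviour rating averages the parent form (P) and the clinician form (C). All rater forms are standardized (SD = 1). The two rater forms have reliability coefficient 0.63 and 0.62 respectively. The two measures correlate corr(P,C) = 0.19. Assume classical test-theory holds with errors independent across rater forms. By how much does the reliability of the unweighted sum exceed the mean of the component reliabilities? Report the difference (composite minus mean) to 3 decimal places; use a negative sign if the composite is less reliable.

Var(sum) = 2 + 0.38 = 2.38; true-score variance = 1.25 + 0.38 = 1.63; composite reliability = 0.6849.
Mean component reliability = 0.6250.
Difference = 0.6849 − 0.6250 = 0.060.

0.060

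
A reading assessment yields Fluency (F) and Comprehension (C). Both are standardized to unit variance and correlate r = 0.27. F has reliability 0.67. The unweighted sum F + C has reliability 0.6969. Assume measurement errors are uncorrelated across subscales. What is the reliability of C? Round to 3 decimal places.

Var(F+C) = 2 + 2·0.27 = 2.540.
True-score variance = ρ_F + ρ_C + 2·0.27, so 0.6969 = (0.67 + ρ_C + 0.54) / 2.540.
ρ_C = 0.6969·2.540 − 0.67 − 0.54 = 0.560.

0.560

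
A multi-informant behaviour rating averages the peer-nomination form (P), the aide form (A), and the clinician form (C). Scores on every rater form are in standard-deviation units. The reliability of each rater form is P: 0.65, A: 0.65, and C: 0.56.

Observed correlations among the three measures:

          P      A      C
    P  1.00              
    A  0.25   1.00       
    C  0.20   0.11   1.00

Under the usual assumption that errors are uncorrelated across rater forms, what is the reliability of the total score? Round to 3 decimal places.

Var(P+A+C) = 3 + 2·[0.25 + 0.20 + 0.11] = 3 + 1.12 = 4.12.
Under uncorrelated errors the observed covariances equal the true-score covariances, so only the own-variance terms attenuate.
True-score variance = [0.65 + 0.65 + 0.56] + 1.12 = 1.86 + 1.12 = 2.98.
Reliability = 2.98 / 4.12 = 0.723.

0.723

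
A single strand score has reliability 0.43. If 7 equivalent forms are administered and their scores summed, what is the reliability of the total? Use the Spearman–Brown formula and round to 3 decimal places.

ρ_k = kρ / (1 + (k−1)ρ) = 7·0.43 / (1 + 6·0.43) = 3.010 / 3.580 = 0.841.

0.841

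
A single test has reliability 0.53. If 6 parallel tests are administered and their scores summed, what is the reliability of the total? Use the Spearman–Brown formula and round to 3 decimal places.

ρ_k = kρ / (1 + (k−1)ρ) = 6·0.53 / (1 + 5·0.53) = 3.180 / 3.650 = 0.871.

0.871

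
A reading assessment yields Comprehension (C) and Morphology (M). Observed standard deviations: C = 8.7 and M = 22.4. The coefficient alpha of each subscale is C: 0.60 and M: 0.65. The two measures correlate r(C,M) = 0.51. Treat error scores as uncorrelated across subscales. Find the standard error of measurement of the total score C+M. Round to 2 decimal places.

Var(total) = 577.45 + 198.778 = 776.228.
True-score variance = 371.558 + 198.778 = 570.336, so reliability = 0.7348.
Error variance = 776.228 − 570.336 = 205.892; SEM = √205.892 = 14.35.

14.35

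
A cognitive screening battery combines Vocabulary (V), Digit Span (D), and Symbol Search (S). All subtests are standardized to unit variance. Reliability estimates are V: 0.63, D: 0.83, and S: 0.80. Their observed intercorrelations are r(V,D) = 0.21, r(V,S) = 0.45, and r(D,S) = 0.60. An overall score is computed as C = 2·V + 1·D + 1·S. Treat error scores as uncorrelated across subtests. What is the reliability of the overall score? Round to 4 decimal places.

Var(C) = 2² + 1 + 1 + 2·[2·0.21 + 2·0.45 + 0.60] = 6 + 3.84 = 9.84.
With uncorrelated errors the cross-covariances are all true-score covariance, so they carry over unchanged; only the diagonal terms shrink to ρᵢσᵢ².
True-score variance = [2²·0.63 + 0.83 + 0.80] + 3.84 = 4.15 + 3.84 = 7.99.
Reliability = 7.99 / 9.84 = 0.8120.

0.8120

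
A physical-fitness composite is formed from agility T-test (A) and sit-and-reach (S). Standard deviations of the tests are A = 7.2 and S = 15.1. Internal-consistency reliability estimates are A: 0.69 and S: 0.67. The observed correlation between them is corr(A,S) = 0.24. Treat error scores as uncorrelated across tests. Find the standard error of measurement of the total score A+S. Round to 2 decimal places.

Var(total) = 279.85 + 52.1856 = 332.036.
True-score variance = 188.536 + 52.1856 = 240.722, so reliability = 0.7250.
Error variance = 332.036 − 240.722 = 91.3137; SEM = √91.3137 = 9.56.

9.56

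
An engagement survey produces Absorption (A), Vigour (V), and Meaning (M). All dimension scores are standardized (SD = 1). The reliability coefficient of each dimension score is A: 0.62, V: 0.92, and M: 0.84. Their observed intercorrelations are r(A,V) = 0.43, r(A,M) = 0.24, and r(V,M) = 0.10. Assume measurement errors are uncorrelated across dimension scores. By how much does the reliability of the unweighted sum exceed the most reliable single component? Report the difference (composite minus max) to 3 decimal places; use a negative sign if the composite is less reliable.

Var(sum) = 3 + 1.54 = 4.54; true-score variance = 2.38 + 1.54 = 3.92; composite reliability = 0.8634.
Max component reliability = 0.9200.
Difference = 0.8634 − 0.9200 = -0.057.

-0.057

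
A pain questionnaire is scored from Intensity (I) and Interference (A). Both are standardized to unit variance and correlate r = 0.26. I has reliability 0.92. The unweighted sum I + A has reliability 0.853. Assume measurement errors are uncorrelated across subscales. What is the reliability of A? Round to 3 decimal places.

0.710

Var(I+A) = 2 + 2·0.26 = 2.520.
True-score variance = ρ_I + ρ_A + 2·0.26, so 0.853 = (0.92 + ρ_A + 0.52) / 2.520.
ρ_A = 0.853·2.520 − 0.92 − 0.52 = 0.710.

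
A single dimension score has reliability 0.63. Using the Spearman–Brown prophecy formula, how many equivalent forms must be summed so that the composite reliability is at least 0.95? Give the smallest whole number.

k ≥ ρ*(1−ρ₁)/(ρ₁(1−ρ*)) = 0.95·0.37 / (0.63·0.05) = 11.159.
Smallest integer k = 12.

12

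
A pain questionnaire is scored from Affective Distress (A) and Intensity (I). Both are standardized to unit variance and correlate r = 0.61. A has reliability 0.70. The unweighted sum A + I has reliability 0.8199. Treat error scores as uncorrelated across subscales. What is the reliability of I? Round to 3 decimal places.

0.720

Var(A+I) = 2 + 2·0.61 = 3.220.
True-score variance = ρ_A + ρ_I + 2·0.61, so 0.8199 = (0.70 + ρ_I + 1.22) / 3.220.
ρ_I = 0.8199·3.220 − 0.70 − 1.22 = 0.720.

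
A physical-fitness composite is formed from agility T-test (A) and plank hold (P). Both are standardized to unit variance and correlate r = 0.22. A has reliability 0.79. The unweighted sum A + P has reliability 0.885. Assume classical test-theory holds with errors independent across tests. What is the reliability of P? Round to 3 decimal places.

0.929

Var(A+P) = 2 + 2·0.22 = 2.440.
True-score variance = ρ_A + ρ_P + 2·0.22, so 0.885 = (0.79 + ρ_P + 0.44) / 2.440.
ρ_P = 0.885·2.440 − 0.79 − 0.44 = 0.929.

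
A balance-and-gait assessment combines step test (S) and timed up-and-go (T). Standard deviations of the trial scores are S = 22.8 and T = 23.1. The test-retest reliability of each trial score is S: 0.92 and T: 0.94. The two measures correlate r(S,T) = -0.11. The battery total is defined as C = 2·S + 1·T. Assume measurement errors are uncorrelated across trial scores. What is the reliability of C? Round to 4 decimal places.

Var(C) = 2²·22.8² + 23.1² + 2·[2·22.8·23.1·(-0.11)] = 2612.97 − 231.739 = 2381.23.
Because errors are independent across components, Cov(Tᵢ,Tⱼ) = Cov(Xᵢ,Xⱼ); the off-diagonal part of the true-score variance is the same as above.
True-score variance = [2²·22.8²·0.92 + 23.1²·0.94] − 231.739 = 2414.6 − 231.739 = 2182.87.
Reliability = 2182.87 / 2381.23 = 0.9167.

0.9167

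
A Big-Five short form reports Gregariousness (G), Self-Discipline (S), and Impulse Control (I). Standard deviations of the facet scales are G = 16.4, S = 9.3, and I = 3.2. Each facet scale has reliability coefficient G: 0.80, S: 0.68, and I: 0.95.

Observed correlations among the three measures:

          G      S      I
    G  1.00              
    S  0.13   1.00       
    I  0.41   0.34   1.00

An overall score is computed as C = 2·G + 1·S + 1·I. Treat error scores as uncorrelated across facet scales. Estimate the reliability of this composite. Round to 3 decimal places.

0.821

Var(C) = 2²·16.4² + 9.3² + 3.2² + 2·[2·16.4·9.3·0.13 + 2·16.4·3.2·0.41 + 9.3·3.2·0.34] = 1172.57 + 185.614 = 1358.18.
Because errors are independent across components, Cov(Tᵢ,Tⱼ) = Cov(Xᵢ,Xⱼ); the off-diagonal part of the true-score variance is the same as above.
True-score variance = [2²·16.4²·0.80 + 9.3²·0.68 + 3.2²·0.95] + 185.614 = 929.213 + 185.614 = 1114.83.
Reliability = 1114.83 / 1358.18 = 0.821.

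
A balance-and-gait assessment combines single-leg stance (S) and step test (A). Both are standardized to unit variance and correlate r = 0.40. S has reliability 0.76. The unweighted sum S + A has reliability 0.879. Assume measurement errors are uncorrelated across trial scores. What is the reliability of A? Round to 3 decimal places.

Var(S+A) = 2 + 2·0.40 = 2.800.
True-score variance = ρ_S + ρ_A + 2·0.40, so 0.879 = (0.76 + ρ_A + 0.80) / 2.800.
ρ_A = 0.879·2.800 − 0.76 − 0.80 = 0.901.

0.901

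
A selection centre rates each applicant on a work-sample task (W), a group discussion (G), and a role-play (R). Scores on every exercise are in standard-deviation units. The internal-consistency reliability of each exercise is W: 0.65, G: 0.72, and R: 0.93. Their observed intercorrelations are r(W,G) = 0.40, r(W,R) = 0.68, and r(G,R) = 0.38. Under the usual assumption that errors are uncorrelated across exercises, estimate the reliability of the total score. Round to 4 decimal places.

0.8818

Var(W+G+R) = 3 + 2·[0.40 + 0.68 + 0.38] = 3 + 2.92 = 5.92.
With uncorrelated errors the cross-covariances are all true-score covariance, so they carry over unchanged; only the diagonal terms shrink to ρᵢσᵢ².
True-score variance = [0.65 + 0.72 + 0.93] + 2.92 = 2.3 + 2.92 = 5.22.
Reliability = 5.22 / 5.92 = 0.8818.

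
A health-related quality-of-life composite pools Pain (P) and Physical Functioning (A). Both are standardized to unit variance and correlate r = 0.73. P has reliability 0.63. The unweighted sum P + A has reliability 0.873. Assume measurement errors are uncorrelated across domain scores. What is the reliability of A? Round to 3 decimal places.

Var(P+A) = 2 + 2·0.73 = 3.460.
True-score variance = ρ_P + ρ_A + 2·0.73, so 0.873 = (0.63 + ρ_A + 1.46) / 3.460.
ρ_A = 0.873·3.460 − 0.63 − 1.46 = 0.931.

0.931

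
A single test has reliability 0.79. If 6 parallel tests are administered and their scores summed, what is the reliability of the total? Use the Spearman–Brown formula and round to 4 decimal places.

0.9576

ρ_k = kρ / (1 + (k−1)ρ) = 6·0.79 / (1 + 5·0.79) = 4.740 / 4.950 = 0.9576.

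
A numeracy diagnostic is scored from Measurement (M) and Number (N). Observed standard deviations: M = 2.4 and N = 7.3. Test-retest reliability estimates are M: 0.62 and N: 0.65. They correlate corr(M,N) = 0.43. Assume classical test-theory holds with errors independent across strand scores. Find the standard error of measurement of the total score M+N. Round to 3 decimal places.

4.565

Var(total) = 59.05 + 15.0672 = 74.1172.
True-score variance = 38.2097 + 15.0672 = 53.2769, so reliability = 0.7188.
Error variance = 74.1172 − 53.2769 = 20.8403; SEM = √20.8403 = 4.565.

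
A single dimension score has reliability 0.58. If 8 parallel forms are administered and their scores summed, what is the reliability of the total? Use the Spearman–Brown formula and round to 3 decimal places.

0.917

ρ_k = kρ / (1 + (k−1)ρ) = 8·0.58 / (1 + 7·0.58) = 4.640 / 5.060 = 0.917.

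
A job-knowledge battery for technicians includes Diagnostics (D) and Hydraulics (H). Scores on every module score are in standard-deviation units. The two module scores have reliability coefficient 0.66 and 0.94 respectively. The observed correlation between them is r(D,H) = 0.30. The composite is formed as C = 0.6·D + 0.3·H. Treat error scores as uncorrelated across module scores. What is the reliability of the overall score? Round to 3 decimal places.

0.771

Var(C) = 0.6² + 0.3² + 2·[0.18·0.30] = 0.45 + 0.108 = 0.558.
With uncorrelated errors the cross-covariances are all true-score covariance, so they carry over unchanged; only the diagonal terms shrink to ρᵢσᵢ².
True-score variance = [0.6²·0.66 + 0.3²·0.94] + 0.108 = 0.3222 + 0.108 = 0.4302.
Reliability = 0.4302 / 0.558 = 0.771.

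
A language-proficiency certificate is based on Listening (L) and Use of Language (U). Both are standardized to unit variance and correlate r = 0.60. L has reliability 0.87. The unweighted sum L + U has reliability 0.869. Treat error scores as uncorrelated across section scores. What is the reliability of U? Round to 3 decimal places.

0.711

Var(L+U) = 2 + 2·0.60 = 3.200.
True-score variance = ρ_L + ρ_U + 2·0.60, so 0.869 = (0.87 + ρ_U + 1.20) / 3.200.
ρ_U = 0.869·3.200 − 0.87 − 1.20 = 0.711.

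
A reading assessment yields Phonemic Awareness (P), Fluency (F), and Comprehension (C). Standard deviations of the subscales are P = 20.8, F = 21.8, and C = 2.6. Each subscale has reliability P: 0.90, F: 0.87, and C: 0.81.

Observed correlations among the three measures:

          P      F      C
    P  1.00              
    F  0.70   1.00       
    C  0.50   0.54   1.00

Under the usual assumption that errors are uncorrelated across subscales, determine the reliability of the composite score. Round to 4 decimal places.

Var(P+F+C) = 20.8² + 21.8² + 2.6² + 2·[20.8·21.8·0.70 + 20.8·2.6·0.50 + 21.8·2.6·0.54] = 914.64 + 750.11 = 1664.75.
Under uncorrelated errors the observed covariances equal the true-score covariances, so only the own-variance terms attenuate.
True-score variance = [20.8²·0.90 + 21.8²·0.87 + 2.6²·0.81] + 750.11 = 808.31 + 750.11 = 1558.42.
Reliability = 1558.42 / 1664.75 = 0.9361.

0.9361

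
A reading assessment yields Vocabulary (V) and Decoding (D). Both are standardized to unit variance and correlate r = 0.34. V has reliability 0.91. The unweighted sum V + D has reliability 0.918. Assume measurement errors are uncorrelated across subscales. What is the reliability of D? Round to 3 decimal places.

Var(V+D) = 2 + 2·0.34 = 2.680.
True-score variance = ρ_V + ρ_D + 2·0.34, so 0.918 = (0.91 + ρ_D + 0.68) / 2.680.
ρ_D = 0.918·2.680 − 0.91 − 0.68 = 0.870.

0.870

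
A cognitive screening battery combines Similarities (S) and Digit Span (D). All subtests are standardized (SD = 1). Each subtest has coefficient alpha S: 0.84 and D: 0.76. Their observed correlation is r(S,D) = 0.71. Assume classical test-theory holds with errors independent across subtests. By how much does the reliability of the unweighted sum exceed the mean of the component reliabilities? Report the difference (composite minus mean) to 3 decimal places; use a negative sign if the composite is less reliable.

Var(sum) = 2 + 1.42 = 3.42; true-score variance = 1.6 + 1.42 = 3.02; composite reliability = 0.8830.
Mean component reliability = 0.8000.
Difference = 0.8830 − 0.8000 = 0.083.

0.083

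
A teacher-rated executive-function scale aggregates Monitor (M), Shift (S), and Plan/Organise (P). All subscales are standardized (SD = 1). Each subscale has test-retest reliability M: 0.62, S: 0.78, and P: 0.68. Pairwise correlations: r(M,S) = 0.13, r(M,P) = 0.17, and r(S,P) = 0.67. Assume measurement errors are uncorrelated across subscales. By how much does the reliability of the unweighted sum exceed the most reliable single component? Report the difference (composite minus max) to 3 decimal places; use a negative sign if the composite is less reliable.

0.034

Var(sum) = 3 + 1.94 = 4.94; true-score variance = 2.08 + 1.94 = 4.02; composite reliability = 0.8138.
Max component reliability = 0.7800.
Difference = 0.8138 − 0.7800 = 0.034.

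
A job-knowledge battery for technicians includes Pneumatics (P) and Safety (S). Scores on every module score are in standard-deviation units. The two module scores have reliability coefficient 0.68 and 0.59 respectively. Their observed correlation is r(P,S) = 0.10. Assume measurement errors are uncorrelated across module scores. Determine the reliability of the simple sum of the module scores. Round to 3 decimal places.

Var(P+S) = 2 + 2·[0.10] = 2 + 0.2 = 2.2.
Because errors are independent across components, Cov(Tᵢ,Tⱼ) = Cov(Xᵢ,Xⱼ); the off-diagonal part of the true-score variance is the same as above.
True-score variance = [0.68 + 0.59] + 0.2 = 1.27 + 0.2 = 1.47.
Reliability = 1.47 / 2.2 = 0.668.

0.668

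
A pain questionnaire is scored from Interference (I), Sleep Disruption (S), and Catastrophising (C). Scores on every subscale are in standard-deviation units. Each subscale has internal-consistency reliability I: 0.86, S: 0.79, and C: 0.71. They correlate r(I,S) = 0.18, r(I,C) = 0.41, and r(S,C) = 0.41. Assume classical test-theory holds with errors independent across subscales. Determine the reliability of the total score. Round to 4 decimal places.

0.8720

Var(I+S+C) = 3 + 2·[0.18 + 0.41 + 0.41] = 3 + 2 = 5.
Because errors are independent across components, Cov(Tᵢ,Tⱼ) = Cov(Xᵢ,Xⱼ); the off-diagonal part of the true-score variance is the same as above.
True-score variance = [0.86 + 0.79 + 0.71] + 2 = 2.36 + 2 = 4.36.
Reliability = 4.36 / 5 = 0.8720.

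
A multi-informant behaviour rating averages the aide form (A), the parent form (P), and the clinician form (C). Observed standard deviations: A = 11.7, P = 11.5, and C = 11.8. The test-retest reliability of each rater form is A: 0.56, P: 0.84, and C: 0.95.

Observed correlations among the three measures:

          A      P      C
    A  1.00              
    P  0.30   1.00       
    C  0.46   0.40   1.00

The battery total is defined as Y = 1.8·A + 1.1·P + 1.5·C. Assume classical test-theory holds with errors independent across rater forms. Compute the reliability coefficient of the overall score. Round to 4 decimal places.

Var(Y) = 1.8²·11.7² + 1.1²·11.5² + 1.5²·11.8² + 2·[1.98·11.7·11.5·0.30 + 2.7·11.7·11.8·0.46 + 1.65·11.5·11.8·0.40] = 916.836 + 681.91 = 1598.75.
Under uncorrelated errors the observed covariances equal the true-score covariances, so only the own-variance terms attenuate.
True-score variance = [1.8²·11.7²·0.56 + 1.1²·11.5²·0.84 + 1.5²·11.8²·0.95] + 681.91 = 680.418 + 681.91 = 1362.33.
Reliability = 1362.33 / 1598.75 = 0.8521.

0.8521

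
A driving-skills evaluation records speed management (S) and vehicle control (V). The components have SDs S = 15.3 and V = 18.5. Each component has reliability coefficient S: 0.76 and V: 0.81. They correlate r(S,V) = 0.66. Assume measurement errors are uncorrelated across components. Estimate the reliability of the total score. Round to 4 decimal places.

0.8724

Var(S+V) = 15.3² + 18.5² + 2·[15.3·18.5·0.66] = 576.34 + 373.626 = 949.966.
Under uncorrelated errors the observed covariances equal the true-score covariances, so only the own-variance terms attenuate.
True-score variance = [15.3²·0.76 + 18.5²·0.81] + 373.626 = 455.131 + 373.626 = 828.757.
Reliability = 828.757 / 949.966 = 0.8724.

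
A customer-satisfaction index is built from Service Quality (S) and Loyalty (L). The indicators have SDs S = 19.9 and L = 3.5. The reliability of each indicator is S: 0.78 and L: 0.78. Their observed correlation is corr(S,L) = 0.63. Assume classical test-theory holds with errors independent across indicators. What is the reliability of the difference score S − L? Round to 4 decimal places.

0.7198

Var(S−L) = 19.9² + 3.5² − 2·19.9·3.5·0.63 = 408.26 − 87.759 = 320.501.
Under uncorrelated errors the observed covariances equal the true-score covariances, so only the own-variance terms attenuate.
True-score variance = [19.9²·0.78 + 3.5²·0.78] − 87.759 = 318.443 − 87.759 = 230.684.
Reliability = 230.684 / 320.501 = 0.7198.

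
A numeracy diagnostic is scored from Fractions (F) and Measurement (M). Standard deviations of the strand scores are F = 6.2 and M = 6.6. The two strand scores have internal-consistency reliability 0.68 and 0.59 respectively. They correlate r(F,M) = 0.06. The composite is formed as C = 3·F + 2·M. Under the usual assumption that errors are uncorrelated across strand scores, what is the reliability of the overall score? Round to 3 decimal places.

0.669

Var(C) = 3²·6.2² + 2²·6.6² + 2·[6·6.2·6.6·0.06] = 520.2 + 29.4624 = 549.662.
Because errors are independent across components, Cov(Tᵢ,Tⱼ) = Cov(Xᵢ,Xⱼ); the off-diagonal part of the true-score variance is the same as above.
True-score variance = [3²·6.2²·0.68 + 2²·6.6²·0.59] + 29.4624 = 338.054 + 29.4624 = 367.517.
Reliability = 367.517 / 549.662 = 0.669.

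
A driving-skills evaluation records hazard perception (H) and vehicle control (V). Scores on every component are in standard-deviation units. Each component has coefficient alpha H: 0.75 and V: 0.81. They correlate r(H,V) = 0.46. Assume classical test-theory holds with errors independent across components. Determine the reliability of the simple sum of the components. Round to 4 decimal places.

Var(H+V) = 2 + 2·[0.46] = 2 + 0.92 = 2.92.
With uncorrelated errors the cross-covariances are all true-score covariance, so they carry over unchanged; only the diagonal terms shrink to ρᵢσᵢ².
True-score variance = [0.75 + 0.81] + 0.92 = 1.56 + 0.92 = 2.48.
Reliability = 2.48 / 2.92 = 0.8493.

0.8493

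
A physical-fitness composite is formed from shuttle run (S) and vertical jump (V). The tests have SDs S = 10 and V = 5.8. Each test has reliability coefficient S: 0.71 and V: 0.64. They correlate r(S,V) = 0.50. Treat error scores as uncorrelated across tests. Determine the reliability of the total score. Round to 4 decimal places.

Var(S+V) = 10² + 5.8² + 2·[10·5.8·0.50] = 133.64 + 58 = 191.64.
Under uncorrelated errors the observed covariances equal the true-score covariances, so only the own-variance terms attenuate.
True-score variance = [10²·0.71 + 5.8²·0.64] + 58 = 92.5296 + 58 = 150.53.
Reliability = 150.53 / 191.64 = 0.7855.

0.7855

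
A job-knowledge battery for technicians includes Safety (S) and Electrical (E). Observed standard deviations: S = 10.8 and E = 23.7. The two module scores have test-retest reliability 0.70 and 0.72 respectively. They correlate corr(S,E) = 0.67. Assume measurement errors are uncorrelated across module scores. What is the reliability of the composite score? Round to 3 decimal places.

Var(S+E) = 10.8² + 23.7² + 2·[10.8·23.7·0.67] = 678.33 + 342.986 = 1021.32.
With uncorrelated errors the cross-covariances are all true-score covariance, so they carry over unchanged; only the diagonal terms shrink to ρᵢσᵢ².
True-score variance = [10.8²·0.70 + 23.7²·0.72] + 342.986 = 486.065 + 342.986 = 829.051.
Reliability = 829.051 / 1021.32 = 0.812.

0.812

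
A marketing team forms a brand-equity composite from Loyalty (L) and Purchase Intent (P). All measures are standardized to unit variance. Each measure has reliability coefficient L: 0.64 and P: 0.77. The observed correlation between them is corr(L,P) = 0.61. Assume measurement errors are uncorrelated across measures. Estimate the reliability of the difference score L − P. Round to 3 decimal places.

Var(L−P) = 1 + 1 − 2·0.61 = 2 − 1.22 = 0.78.
With uncorrelated errors the cross-covariances are all true-score covariance, so they carry over unchanged; only the diagonal terms shrink to ρᵢσᵢ².
True-score variance = [0.64 + 0.77] − 1.22 = 1.41 − 1.22 = 0.19.
Reliability = 0.19 / 0.78 = 0.244.

0.244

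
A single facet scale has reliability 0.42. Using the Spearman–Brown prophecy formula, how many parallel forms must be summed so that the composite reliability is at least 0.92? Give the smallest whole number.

k ≥ ρ*(1−ρ₁)/(ρ₁(1−ρ*)) = 0.92·0.58 / (0.42·0.08) = 15.881.
Smallest integer k = 16.

16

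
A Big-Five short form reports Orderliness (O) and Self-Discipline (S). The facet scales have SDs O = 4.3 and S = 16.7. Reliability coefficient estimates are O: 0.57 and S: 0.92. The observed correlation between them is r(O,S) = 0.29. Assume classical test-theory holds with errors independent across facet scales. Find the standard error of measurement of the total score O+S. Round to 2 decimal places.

Var(total) = 297.38 + 41.6498 = 339.03.
True-score variance = 267.118 + 41.6498 = 308.768, so reliability = 0.9107.
Error variance = 339.03 − 308.768 = 30.2619; SEM = √30.2619 = 5.50.

5.50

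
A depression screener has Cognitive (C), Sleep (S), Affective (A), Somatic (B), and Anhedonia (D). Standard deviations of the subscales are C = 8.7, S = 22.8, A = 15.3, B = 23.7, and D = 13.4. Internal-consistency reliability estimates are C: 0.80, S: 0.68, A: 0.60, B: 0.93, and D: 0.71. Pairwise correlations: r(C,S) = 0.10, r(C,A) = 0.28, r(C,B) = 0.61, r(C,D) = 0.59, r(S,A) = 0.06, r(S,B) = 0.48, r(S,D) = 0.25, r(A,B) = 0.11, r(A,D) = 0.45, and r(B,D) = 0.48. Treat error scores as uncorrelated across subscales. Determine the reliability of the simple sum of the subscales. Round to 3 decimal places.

Var(C+S+A+B+D) = 8.7² + 22.8² + 15.3² + 23.7² + 13.4² + 2·[8.7·22.8·0.10 + 8.7·15.3·0.28 + 8.7·23.7·0.61 + 8.7·13.4·0.59 + 22.8·15.3·0.06 + 22.8·23.7·0.48 + 22.8·13.4·0.25 + 15.3·23.7·0.11 + 15.3·13.4·0.45 + 23.7·13.4·0.48] = 1570.87 + 1785.87 = 3356.74.
Because errors are independent across components, Cov(Tᵢ,Tⱼ) = Cov(Xᵢ,Xⱼ); the off-diagonal part of the true-score variance is the same as above.
True-score variance = [8.7²·0.80 + 22.8²·0.68 + 15.3²·0.60 + 23.7²·0.93 + 13.4²·0.71] + 1785.87 = 1204.36 + 1785.87 = 2990.22.
Reliability = 2990.22 / 3356.74 = 0.891.

0.891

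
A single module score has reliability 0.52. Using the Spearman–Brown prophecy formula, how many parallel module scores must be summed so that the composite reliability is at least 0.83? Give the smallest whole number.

5

k ≥ ρ*(1−ρ₁)/(ρ₁(1−ρ*)) = 0.83·0.48 / (0.52·0.17) = 4.507.
Smallest integer k = 5.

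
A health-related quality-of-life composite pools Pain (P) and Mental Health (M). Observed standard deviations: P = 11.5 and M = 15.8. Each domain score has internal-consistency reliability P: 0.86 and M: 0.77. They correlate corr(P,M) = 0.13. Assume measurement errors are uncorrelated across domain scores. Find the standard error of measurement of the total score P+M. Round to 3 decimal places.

Var(total) = 381.89 + 47.242 = 429.132.
True-score variance = 305.958 + 47.242 = 353.2, so reliability = 0.8231.
Error variance = 429.132 − 353.2 = 75.9322; SEM = √75.9322 = 8.714.

8.714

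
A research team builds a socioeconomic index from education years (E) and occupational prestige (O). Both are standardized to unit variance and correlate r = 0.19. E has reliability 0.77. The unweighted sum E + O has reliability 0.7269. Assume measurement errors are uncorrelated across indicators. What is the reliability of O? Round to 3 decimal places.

0.580

Var(E+O) = 2 + 2·0.19 = 2.380.
True-score variance = ρ_E + ρ_O + 2·0.19, so 0.7269 = (0.77 + ρ_O + 0.38) / 2.380.
ρ_O = 0.7269·2.380 − 0.77 − 0.38 = 0.580.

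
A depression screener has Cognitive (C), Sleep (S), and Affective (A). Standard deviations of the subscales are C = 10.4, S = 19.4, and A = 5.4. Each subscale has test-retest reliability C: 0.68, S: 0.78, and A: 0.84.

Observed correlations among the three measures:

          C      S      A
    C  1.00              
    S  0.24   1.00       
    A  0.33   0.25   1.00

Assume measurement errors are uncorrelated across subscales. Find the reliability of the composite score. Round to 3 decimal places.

Var(C+S+A) = 10.4² + 19.4² + 5.4² + 2·[10.4·19.4·0.24 + 10.4·5.4·0.33 + 19.4·5.4·0.25] = 513.68 + 186.29 = 699.97.
Under uncorrelated errors the observed covariances equal the true-score covariances, so only the own-variance terms attenuate.
True-score variance = [10.4²·0.68 + 19.4²·0.78 + 5.4²·0.84] + 186.29 = 391.604 + 186.29 = 577.894.
Reliability = 577.894 / 699.97 = 0.826.

0.826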